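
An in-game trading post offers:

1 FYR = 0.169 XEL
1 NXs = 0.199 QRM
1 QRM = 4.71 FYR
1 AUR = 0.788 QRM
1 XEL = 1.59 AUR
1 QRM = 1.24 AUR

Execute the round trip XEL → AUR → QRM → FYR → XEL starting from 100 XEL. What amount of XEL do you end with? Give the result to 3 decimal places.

99.731

100 XEL × 1.59 = 159 AUR
159 AUR × 0.788 = 125.292 QRM
125.292 QRM × 4.71 = 590.12532 FYR
590.12532 FYR × 0.169 = 99.73117908 XEL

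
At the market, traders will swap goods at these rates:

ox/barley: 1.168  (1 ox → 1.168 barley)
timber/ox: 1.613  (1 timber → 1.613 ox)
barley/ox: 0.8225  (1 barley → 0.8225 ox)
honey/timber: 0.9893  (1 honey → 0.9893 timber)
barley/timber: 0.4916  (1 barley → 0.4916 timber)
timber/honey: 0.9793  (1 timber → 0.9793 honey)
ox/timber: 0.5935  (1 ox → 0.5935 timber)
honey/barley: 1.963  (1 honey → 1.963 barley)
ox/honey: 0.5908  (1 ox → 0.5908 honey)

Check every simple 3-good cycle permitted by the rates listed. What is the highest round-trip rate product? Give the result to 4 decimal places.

honey→barley→ox→honey: 1.963 × 0.8225 × 0.5908 = 0.95389
timber→honey→barley→timber: 0.9793 × 1.963 × 0.4916 = 0.94504
timber→ox→honey→timber: 1.613 × 0.5908 × 0.9893 = 0.94276
timber→ox→barley→timber: 1.613 × 1.168 × 0.4916 = 0.92617
Maximum is honey→barley→ox→honey at 0.9539; no arbitrage — every cycle loses value.

0.9539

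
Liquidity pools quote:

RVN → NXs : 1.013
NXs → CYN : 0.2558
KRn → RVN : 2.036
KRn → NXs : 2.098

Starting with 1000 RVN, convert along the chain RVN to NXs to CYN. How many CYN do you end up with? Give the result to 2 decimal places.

259.13

1000 RVN × 1.013 = 1013 NXs
1013 NXs × 0.2558 = 259.1254 CYN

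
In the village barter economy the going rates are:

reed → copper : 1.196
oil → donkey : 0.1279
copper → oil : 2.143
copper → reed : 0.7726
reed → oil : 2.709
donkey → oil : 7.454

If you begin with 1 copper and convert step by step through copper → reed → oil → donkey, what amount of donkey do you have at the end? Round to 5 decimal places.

1 copper × 0.7726 = 0.7726 reed
0.7726 reed × 2.709 = 2.0929734 oil
2.0929734 oil × 0.1279 = 0.26769129786 donkey

0.26769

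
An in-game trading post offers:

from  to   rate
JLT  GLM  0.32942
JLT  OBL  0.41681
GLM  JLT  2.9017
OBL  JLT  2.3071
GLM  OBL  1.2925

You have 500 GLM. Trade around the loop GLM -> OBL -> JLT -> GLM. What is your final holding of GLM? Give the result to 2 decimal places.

491.15

500 GLM × 1.2925 = 646.25 OBL
646.25 OBL × 2.3071 = 1490.963375 JLT
1490.963375 JLT × 0.32942 = 491.1531549925 GLM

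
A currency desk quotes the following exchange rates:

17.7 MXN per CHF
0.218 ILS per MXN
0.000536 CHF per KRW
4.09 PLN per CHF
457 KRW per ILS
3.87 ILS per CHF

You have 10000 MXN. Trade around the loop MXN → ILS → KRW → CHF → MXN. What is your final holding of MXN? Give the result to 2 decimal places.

10000 MXN × 0.218 = 2180 ILS
2180 ILS × 457 = 996260 KRW
996260 KRW × 0.000536 = 533.99536 CHF
533.99536 CHF × 17.7 = 9451.717872 MXN

9451.72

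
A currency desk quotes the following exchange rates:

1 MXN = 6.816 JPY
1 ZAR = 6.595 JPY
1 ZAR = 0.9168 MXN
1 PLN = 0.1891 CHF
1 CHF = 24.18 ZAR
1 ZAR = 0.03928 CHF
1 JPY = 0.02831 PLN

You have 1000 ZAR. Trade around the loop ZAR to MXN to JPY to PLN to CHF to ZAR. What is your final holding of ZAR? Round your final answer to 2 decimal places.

808.89

1000 ZAR × 0.9168 = 916.8 MXN
916.8 MXN × 6.816 = 6248.9088 JPY
6248.9088 JPY × 0.02831 = 176.906608128 PLN
176.906608128 PLN × 0.1891 = 33.4530395970048 CHF
33.4530395970048 CHF × 24.18 = 808.894497455576064 ZAR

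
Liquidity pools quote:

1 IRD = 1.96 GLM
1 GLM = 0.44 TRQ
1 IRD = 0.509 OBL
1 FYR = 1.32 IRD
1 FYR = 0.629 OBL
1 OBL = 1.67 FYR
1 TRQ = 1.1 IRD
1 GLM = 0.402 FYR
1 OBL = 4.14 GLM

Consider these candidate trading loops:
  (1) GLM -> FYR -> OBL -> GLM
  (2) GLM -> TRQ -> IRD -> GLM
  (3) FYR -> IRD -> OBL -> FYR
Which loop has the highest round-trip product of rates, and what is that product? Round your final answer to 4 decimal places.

(1) 0.402 × 0.629 × 4.14 = 1.04683
(2) 0.44 × 1.1 × 1.96 = 0.94864
(3) 1.32 × 0.509 × 1.67 = 1.12204
Highest is cycle (3) at 1.1220 (>1, arbitrage).

1.1220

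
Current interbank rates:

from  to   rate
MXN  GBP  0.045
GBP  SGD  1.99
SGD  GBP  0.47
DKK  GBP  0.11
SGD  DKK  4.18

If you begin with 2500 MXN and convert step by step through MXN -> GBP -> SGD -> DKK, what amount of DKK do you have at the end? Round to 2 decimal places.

935.80

2500 MXN × 0.045 = 112.5 GBP
112.5 GBP × 1.99 = 223.875 SGD
223.875 SGD × 4.18 = 935.7975 DKK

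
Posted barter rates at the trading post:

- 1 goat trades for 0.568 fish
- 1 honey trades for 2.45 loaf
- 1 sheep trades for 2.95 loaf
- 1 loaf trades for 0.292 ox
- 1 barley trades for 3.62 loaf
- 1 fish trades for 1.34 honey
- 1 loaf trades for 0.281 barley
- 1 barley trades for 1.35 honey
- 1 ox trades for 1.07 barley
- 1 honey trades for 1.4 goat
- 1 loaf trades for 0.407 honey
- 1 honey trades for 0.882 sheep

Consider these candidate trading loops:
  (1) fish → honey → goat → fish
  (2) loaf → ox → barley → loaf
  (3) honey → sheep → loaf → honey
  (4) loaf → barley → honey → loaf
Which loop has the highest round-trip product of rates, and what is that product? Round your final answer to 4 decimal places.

1.1310

(1) 1.34 × 1.4 × 0.568 = 1.06557
(2) 0.292 × 1.07 × 3.62 = 1.13103
(3) 0.882 × 2.95 × 0.407 = 1.05897
(4) 0.281 × 1.35 × 2.45 = 0.92941
Highest is cycle (2) at 1.1310 (>1, arbitrage).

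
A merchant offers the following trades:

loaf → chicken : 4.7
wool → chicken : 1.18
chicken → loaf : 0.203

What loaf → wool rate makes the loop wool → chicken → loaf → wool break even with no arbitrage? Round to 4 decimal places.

Known legs of the cycle: 1.18 × 0.203 = 0.23954
For no arbitrage the full-cycle product must be 1, so the missing rate is 1 / 0.23954 ≈ 4.174668.

4.1747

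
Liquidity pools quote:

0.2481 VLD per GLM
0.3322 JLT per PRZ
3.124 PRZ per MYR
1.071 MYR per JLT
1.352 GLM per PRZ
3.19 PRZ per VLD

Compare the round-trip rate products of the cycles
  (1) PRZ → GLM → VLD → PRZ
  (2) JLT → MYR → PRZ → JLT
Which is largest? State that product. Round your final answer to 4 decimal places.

1.1115

(1) 1.352 × 0.2481 × 3.19 = 1.07003
(2) 1.071 × 3.124 × 0.3322 = 1.11148
Highest is cycle (2) at 1.1115 (>1, arbitrage).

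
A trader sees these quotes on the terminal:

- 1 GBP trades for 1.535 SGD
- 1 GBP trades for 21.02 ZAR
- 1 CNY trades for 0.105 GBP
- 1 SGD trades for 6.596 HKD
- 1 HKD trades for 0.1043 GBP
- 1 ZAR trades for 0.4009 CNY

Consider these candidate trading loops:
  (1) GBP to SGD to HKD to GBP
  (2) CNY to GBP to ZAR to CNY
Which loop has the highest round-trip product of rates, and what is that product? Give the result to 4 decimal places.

1.0560

(1) 1.535 × 6.596 × 0.1043 = 1.05602
(2) 0.105 × 21.02 × 0.4009 = 0.88483
Highest is cycle (1) at 1.0560 (>1, arbitrage).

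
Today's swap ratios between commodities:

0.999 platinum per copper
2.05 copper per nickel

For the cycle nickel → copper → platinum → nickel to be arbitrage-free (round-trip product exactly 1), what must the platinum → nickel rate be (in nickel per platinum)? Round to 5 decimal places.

Known legs of the cycle: 2.05 × 0.999 = 2.04795
For no arbitrage the full-cycle product must be 1, so the missing rate is 1 / 2.04795 ≈ 0.4882932.

0.48829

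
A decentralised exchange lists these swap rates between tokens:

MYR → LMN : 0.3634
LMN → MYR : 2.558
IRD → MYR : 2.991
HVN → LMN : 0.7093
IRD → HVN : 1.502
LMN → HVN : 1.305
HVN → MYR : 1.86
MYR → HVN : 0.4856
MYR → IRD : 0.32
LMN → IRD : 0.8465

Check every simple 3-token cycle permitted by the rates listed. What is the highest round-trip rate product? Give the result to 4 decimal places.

0.9201

LMN→IRD→MYR→LMN: 0.8465 × 2.991 × 0.3634 = 0.92009
LMN→IRD→HVN→LMN: 0.8465 × 1.502 × 0.7093 = 0.90183
IRD→HVN→MYR→IRD: 1.502 × 1.86 × 0.32 = 0.89399
LMN→HVN→MYR→LMN: 1.305 × 1.86 × 0.3634 = 0.88208
LMN→MYR→HVN→LMN: 2.558 × 0.4856 × 0.7093 = 0.88107
Maximum is LMN→IRD→MYR→LMN at 0.9201; no arbitrage — every cycle loses value.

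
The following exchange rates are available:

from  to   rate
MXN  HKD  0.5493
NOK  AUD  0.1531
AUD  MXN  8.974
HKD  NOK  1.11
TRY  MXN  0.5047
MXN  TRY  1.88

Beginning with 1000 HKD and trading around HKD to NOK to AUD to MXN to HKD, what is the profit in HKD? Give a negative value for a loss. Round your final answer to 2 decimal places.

-162.29

1000 HKD × 1.11 = 1110 NOK
1110 NOK × 0.1531 = 169.941 AUD
169.941 AUD × 8.974 = 1525.050534 MXN
1525.050534 MXN × 0.5493 = 837.7102583262 HKD
Net change: 837.7102583262 − 1000 = -162.2897416738 HKD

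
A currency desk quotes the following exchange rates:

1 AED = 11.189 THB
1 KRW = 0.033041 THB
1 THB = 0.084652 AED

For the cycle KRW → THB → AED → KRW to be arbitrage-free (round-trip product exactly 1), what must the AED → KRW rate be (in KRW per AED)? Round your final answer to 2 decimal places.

357.53

Known legs of the cycle: 0.033041 × 0.084652 = 0.002796986732
For no arbitrage the full-cycle product must be 1, so the missing rate is 1 / 0.002796986732 ≈ 357.5276.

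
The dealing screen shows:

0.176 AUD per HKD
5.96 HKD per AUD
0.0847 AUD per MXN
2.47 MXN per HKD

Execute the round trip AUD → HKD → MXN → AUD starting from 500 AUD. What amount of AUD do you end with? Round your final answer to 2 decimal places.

500 AUD × 5.96 = 2980 HKD
2980 HKD × 2.47 = 7360.6 MXN
7360.6 MXN × 0.0847 = 623.44282 AUD

623.44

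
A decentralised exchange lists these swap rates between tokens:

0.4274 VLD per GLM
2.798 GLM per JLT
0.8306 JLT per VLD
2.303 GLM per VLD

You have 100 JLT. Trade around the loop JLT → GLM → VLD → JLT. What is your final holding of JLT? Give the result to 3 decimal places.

100 JLT × 2.798 = 279.8 GLM
279.8 GLM × 0.4274 = 119.58652 VLD
119.58652 VLD × 0.8306 = 99.328563512 JLT

99.329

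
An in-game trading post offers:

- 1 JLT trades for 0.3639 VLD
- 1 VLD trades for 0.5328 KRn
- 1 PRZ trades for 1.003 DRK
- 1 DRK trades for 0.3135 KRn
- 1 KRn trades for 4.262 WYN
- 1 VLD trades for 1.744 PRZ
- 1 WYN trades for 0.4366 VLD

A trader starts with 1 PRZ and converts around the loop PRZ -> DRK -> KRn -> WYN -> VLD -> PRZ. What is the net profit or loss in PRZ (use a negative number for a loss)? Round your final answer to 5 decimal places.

1 PRZ × 1.003 = 1.003 DRK
1.003 DRK × 0.3135 = 0.3144405 KRn
0.3144405 KRn × 4.262 = 1.340145411 WYN
1.340145411 WYN × 0.4366 = 0.5851074864426 VLD
0.5851074864426 VLD × 1.744 = 1.0204274563558944 PRZ
Net change: 1.0204274563558944 − 1 = 0.0204274563558944 PRZ

0.02043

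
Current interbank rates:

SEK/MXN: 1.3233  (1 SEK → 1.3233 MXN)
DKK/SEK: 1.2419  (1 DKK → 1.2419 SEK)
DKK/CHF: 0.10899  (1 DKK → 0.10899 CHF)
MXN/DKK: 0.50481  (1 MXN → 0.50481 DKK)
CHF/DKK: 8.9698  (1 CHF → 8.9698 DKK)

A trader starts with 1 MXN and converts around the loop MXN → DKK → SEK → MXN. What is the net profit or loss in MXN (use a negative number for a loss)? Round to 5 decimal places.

1 MXN × 0.50481 = 0.50481 DKK
0.50481 DKK × 1.2419 = 0.626923539 SEK
0.626923539 SEK × 1.3233 = 0.8296079191587 MXN
Net change: 0.8296079191587 − 1 = -0.1703920808413 MXN

-0.17039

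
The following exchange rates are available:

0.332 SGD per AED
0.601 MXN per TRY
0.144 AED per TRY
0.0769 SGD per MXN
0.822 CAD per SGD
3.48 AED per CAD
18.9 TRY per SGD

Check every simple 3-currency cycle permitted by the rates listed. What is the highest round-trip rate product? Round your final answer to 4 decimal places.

SGD→CAD→AED→SGD: 0.822 × 3.48 × 0.332 = 0.94971
SGD→TRY→AED→SGD: 18.9 × 0.144 × 0.332 = 0.90357
SGD→TRY→MXN→SGD: 18.9 × 0.601 × 0.0769 = 0.87350
Maximum is SGD→CAD→AED→SGD at 0.9497; no arbitrage — every cycle loses value.

0.9497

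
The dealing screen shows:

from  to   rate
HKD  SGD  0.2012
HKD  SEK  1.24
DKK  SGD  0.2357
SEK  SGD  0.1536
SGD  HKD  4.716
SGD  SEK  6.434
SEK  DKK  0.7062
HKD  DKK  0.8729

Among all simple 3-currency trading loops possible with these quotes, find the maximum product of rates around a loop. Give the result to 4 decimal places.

SEK→DKK→SGD→SEK: 0.7062 × 0.2357 × 6.434 = 1.07095
SGD→HKD→DKK→SGD: 4.716 × 0.8729 × 0.2357 = 0.97028
SEK→SGD→HKD→SEK: 0.1536 × 4.716 × 1.24 = 0.89823
Maximum is SEK→DKK→SGD→SEK at 1.0709; arbitrage exists.

1.0709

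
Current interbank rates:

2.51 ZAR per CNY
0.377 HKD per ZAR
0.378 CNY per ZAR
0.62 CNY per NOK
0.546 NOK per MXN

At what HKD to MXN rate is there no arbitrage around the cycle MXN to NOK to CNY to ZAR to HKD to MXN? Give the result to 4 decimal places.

Known legs of the cycle: 0.546 × 0.62 × 2.51 × 0.377 = 0.3203313204
For no arbitrage the full-cycle product must be 1, so the missing rate is 1 / 0.3203313204 ≈ 3.121768.

3.1218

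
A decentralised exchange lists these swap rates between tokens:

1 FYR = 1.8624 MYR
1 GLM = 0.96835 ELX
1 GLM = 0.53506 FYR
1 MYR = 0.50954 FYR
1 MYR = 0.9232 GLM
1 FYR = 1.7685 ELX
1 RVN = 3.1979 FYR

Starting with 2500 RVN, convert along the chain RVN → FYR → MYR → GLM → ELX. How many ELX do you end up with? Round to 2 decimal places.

13310.86

2500 RVN × 3.1979 = 7994.75 FYR
7994.75 FYR × 1.8624 = 14889.4224 MYR
14889.4224 MYR × 0.9232 = 13745.91475968 GLM
13745.91475968 GLM × 0.96835 = 13310.856557536128 ELX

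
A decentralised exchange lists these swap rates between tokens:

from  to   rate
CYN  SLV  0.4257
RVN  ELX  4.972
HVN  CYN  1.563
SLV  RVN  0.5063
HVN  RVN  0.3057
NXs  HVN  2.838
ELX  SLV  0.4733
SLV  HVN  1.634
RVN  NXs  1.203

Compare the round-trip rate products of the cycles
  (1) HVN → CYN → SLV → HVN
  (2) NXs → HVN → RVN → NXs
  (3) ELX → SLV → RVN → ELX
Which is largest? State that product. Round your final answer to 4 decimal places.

(1) 1.563 × 0.4257 × 1.634 = 1.08721
(2) 2.838 × 0.3057 × 1.203 = 1.04369
(3) 0.4733 × 0.5063 × 4.972 = 1.19145
Highest is cycle (3) at 1.1914 (>1, arbitrage).

1.1914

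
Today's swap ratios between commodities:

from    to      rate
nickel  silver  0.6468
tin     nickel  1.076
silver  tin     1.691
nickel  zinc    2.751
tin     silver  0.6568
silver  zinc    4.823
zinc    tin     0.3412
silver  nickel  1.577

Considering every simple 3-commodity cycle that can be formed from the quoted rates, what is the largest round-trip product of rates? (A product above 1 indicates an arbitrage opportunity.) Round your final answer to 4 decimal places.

1.1769

silver→tin→nickel→silver: 1.691 × 1.076 × 0.6468 = 1.17686
zinc→tin→silver→zinc: 0.3412 × 0.6568 × 4.823 = 1.08084
zinc→tin→nickel→zinc: 0.3412 × 1.076 × 2.751 = 1.00998
Maximum is silver→tin→nickel→silver at 1.1769; arbitrage exists.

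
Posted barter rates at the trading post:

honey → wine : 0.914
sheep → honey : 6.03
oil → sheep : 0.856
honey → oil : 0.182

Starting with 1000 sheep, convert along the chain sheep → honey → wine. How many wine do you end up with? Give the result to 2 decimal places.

1000 sheep × 6.03 = 6030 honey
6030 honey × 0.914 = 5511.42 wine

5511.42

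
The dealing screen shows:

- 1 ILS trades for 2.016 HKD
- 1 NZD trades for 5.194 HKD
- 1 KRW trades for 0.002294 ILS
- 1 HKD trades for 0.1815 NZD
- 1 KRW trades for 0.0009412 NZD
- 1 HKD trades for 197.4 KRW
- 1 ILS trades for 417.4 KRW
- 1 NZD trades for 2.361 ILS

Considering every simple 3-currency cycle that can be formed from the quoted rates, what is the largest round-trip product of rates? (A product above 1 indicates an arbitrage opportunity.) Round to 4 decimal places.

HKD→KRW→NZD→HKD: 197.4 × 0.0009412 × 5.194 = 0.96501
NZD→ILS→KRW→NZD: 2.361 × 417.4 × 0.0009412 = 0.92754
HKD→KRW→ILS→HKD: 197.4 × 0.002294 × 2.016 = 0.91292
HKD→NZD→ILS→HKD: 0.1815 × 2.361 × 2.016 = 0.86390
Maximum is HKD→KRW→NZD→HKD at 0.9650; no arbitrage — every cycle loses value.

0.9650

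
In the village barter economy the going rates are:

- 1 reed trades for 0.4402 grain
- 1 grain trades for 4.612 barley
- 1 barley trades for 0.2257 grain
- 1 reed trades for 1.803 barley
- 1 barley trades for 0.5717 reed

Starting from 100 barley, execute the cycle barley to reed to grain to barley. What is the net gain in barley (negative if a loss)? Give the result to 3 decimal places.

100 barley × 0.5717 = 57.17 reed
57.17 reed × 0.4402 = 25.166234 grain
25.166234 grain × 4.612 = 116.066671208 barley
Net change: 116.066671208 − 100 = 16.066671208 barley

16.067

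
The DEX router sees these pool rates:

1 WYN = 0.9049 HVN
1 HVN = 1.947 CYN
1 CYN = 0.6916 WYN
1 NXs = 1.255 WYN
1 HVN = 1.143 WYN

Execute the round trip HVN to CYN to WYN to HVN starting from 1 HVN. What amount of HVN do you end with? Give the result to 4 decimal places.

1.2185

1 HVN × 1.947 = 1.947 CYN
1.947 CYN × 0.6916 = 1.3465452 WYN
1.3465452 WYN × 0.9049 = 1.21848875148 HVN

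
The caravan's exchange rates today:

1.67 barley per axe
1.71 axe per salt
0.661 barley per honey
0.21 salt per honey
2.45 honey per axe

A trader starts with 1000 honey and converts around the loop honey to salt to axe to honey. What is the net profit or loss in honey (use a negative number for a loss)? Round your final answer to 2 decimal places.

-120.21

1000 honey × 0.21 = 210 salt
210 salt × 1.71 = 359.1 axe
359.1 axe × 2.45 = 879.795 honey
Net change: 879.795 − 1000 = -120.205 honey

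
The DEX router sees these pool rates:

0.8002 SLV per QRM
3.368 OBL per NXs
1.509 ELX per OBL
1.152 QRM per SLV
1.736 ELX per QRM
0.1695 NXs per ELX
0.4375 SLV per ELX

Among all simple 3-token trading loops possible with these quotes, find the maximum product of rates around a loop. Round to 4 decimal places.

ELX→SLV→QRM→ELX: 0.4375 × 1.152 × 1.736 = 0.87494
NXs→OBL→ELX→NXs: 3.368 × 1.509 × 0.1695 = 0.86145
Maximum is ELX→SLV→QRM→ELX at 0.8749; no arbitrage — every cycle loses value.

0.8749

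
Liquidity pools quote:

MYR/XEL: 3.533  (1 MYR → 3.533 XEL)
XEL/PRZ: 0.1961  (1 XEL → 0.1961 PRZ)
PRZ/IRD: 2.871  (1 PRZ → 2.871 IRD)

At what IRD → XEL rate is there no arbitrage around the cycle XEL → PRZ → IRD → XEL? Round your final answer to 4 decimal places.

Known legs of the cycle: 0.1961 × 2.871 = 0.5630031
For no arbitrage the full-cycle product must be 1, so the missing rate is 1 / 0.5630031 ≈ 1.776189.

1.7762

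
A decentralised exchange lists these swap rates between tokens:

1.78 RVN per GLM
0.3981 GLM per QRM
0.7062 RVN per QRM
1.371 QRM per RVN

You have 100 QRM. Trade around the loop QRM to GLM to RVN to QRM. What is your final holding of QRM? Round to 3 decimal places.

97.152

100 QRM × 0.3981 = 39.81 GLM
39.81 GLM × 1.78 = 70.8618 RVN
70.8618 RVN × 1.371 = 97.1515278 QRM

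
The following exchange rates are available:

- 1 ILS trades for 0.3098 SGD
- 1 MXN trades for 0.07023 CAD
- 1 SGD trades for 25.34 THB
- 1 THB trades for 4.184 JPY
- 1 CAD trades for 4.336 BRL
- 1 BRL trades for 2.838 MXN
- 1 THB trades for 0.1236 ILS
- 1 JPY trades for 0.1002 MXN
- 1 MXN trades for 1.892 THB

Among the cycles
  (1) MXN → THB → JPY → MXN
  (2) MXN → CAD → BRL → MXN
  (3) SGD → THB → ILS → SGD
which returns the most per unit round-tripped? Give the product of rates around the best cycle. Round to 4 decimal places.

0.9703

(1) 1.892 × 4.184 × 0.1002 = 0.79320
(2) 0.07023 × 4.336 × 2.838 = 0.86422
(3) 25.34 × 0.1236 × 0.3098 = 0.97030
Highest is cycle (3) at 0.9703 (≤1, no arbitrage).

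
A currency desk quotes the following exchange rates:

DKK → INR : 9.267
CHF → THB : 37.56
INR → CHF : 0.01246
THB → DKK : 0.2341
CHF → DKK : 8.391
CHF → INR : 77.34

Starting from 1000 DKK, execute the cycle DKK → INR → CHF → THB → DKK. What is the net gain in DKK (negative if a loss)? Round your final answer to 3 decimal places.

1000 DKK × 9.267 = 9267 INR
9267 INR × 0.01246 = 115.46682 CHF
115.46682 CHF × 37.56 = 4336.9337592 THB
4336.9337592 THB × 0.2341 = 1015.27619302872 DKK
Net change: 1015.27619302872 − 1000 = 15.27619302872 DKK

15.276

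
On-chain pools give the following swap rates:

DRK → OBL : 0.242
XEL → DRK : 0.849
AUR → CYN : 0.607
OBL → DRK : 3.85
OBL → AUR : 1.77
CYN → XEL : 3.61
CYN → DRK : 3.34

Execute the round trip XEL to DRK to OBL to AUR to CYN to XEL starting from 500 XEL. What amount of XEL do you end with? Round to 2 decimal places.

398.44

500 XEL × 0.849 = 424.5 DRK
424.5 DRK × 0.242 = 102.729 OBL
102.729 OBL × 1.77 = 181.83033 AUR
181.83033 AUR × 0.607 = 110.37101031 CYN
110.37101031 CYN × 3.61 = 398.4393472191 XEL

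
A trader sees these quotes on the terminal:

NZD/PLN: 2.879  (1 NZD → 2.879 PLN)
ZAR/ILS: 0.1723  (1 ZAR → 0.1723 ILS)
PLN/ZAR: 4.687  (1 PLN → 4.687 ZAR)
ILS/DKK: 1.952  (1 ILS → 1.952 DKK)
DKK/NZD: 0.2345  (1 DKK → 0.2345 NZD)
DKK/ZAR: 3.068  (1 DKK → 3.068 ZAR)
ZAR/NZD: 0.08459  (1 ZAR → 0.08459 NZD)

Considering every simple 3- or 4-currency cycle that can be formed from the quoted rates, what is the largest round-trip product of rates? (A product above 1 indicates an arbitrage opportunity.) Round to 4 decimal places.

1.1414

PLN→ZAR→NZD→PLN: 4.687 × 0.08459 × 2.879 = 1.14145
DKK→ZAR→ILS→DKK: 3.068 × 0.1723 × 1.952 = 1.03186
Maximum is PLN→ZAR→NZD→PLN at 1.1414; arbitrage exists.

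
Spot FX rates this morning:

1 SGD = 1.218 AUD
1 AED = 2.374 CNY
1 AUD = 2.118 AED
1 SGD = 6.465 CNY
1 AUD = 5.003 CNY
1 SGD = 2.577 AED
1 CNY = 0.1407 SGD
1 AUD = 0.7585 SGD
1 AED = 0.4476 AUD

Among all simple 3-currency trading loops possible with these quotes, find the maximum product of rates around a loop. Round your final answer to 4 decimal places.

SGD→AED→AUD→SGD: 2.577 × 0.4476 × 0.7585 = 0.87490
SGD→AED→CNY→SGD: 2.577 × 2.374 × 0.1407 = 0.86077
SGD→AUD→CNY→SGD: 1.218 × 5.003 × 0.1407 = 0.85738
Maximum is SGD→AED→AUD→SGD at 0.8749; no arbitrage — every cycle loses value.

0.8749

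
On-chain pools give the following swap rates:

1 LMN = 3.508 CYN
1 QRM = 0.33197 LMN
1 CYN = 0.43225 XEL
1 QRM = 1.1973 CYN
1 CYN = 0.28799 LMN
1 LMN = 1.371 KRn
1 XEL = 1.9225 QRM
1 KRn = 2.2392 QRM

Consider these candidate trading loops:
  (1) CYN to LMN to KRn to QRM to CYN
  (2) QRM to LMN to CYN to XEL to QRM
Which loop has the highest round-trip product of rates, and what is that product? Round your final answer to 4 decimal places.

(1) 0.28799 × 1.371 × 2.2392 × 1.1973 = 1.05855
(2) 0.33197 × 3.508 × 0.43225 × 1.9225 = 0.96774
Highest is cycle (1) at 1.0585 (>1, arbitrage).

1.0585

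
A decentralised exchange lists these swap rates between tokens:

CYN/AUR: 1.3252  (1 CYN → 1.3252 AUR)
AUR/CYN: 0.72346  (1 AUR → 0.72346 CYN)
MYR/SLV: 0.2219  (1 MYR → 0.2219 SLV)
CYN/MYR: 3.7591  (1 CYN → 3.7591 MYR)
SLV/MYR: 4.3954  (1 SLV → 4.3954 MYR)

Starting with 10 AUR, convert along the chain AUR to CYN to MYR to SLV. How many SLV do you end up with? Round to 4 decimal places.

10 AUR × 0.72346 = 7.2346 CYN
7.2346 CYN × 3.7591 = 27.19558486 MYR
27.19558486 MYR × 0.2219 = 6.034700280434 SLV

6.0347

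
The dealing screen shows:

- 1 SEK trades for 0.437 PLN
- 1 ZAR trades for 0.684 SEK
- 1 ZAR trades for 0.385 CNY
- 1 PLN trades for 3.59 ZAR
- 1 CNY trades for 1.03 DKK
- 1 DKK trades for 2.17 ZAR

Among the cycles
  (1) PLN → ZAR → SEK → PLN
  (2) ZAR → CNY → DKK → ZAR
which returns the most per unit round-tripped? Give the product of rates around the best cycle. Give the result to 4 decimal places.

(1) 3.59 × 0.684 × 0.437 = 1.07308
(2) 0.385 × 1.03 × 2.17 = 0.86051
Highest is cycle (1) at 1.0731 (>1, arbitrage).

1.0731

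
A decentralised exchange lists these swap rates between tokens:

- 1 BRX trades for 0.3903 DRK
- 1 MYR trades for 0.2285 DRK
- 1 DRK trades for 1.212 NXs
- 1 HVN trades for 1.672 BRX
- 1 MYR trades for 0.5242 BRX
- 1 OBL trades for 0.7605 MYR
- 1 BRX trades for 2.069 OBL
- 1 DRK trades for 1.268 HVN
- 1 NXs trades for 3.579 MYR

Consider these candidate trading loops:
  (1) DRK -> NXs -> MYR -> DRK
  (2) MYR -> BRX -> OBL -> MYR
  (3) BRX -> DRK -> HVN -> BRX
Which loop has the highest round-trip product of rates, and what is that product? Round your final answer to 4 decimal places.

(1) 1.212 × 3.579 × 0.2285 = 0.99118
(2) 0.5242 × 2.069 × 0.7605 = 0.82482
(3) 0.3903 × 1.268 × 1.672 = 0.82747
Highest is cycle (1) at 0.9912 (≤1, no arbitrage).

0.9912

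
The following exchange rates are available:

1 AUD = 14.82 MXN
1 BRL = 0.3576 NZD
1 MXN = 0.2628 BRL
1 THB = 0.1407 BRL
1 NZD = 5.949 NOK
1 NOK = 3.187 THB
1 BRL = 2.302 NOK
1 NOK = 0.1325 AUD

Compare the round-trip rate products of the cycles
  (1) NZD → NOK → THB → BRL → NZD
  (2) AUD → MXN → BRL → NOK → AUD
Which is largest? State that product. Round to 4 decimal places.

1.1879

(1) 5.949 × 3.187 × 0.1407 × 0.3576 = 0.95393
(2) 14.82 × 0.2628 × 2.302 × 0.1325 = 1.18794
Highest is cycle (2) at 1.1879 (>1, arbitrage).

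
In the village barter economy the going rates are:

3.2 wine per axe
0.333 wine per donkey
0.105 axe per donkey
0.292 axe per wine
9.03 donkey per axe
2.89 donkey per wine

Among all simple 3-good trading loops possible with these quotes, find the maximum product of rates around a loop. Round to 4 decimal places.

0.9710

wine→donkey→axe→wine: 2.89 × 0.105 × 3.2 = 0.97104
wine→axe→donkey→wine: 0.292 × 9.03 × 0.333 = 0.87804
Maximum is wine→donkey→axe→wine at 0.9710; no arbitrage — every cycle loses value.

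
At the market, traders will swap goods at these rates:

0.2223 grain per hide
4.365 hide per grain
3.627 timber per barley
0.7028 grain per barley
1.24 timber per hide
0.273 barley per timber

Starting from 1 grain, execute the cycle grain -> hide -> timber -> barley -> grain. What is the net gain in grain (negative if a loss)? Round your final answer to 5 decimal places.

0.03849

1 grain × 4.365 = 4.365 hide
4.365 hide × 1.24 = 5.4126 timber
5.4126 timber × 0.273 = 1.4776398 barley
1.4776398 barley × 0.7028 = 1.03848525144 grain
Net change: 1.03848525144 − 1 = 0.03848525144 grain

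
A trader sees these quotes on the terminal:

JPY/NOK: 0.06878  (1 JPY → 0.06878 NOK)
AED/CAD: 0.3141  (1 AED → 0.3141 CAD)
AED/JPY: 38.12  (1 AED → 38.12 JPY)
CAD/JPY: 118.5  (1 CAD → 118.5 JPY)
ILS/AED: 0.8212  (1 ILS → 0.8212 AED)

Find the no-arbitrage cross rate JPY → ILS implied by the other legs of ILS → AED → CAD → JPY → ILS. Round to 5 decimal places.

0.03272

Known legs of the cycle: 0.8212 × 0.3141 × 118.5 = 30.56576202
For no arbitrage the full-cycle product must be 1, so the missing rate is 1 / 30.56576202 ≈ 0.0327163.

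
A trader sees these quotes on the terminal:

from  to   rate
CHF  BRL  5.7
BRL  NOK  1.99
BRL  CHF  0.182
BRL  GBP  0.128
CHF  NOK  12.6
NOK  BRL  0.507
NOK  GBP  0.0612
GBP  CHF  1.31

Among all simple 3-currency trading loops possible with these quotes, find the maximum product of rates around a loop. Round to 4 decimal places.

1.1627

BRL→CHF→NOK→BRL: 0.182 × 12.6 × 0.507 = 1.16265
GBP→CHF→NOK→GBP: 1.31 × 12.6 × 0.0612 = 1.01017
BRL→GBP→CHF→BRL: 0.128 × 1.31 × 5.7 = 0.95578
Maximum is BRL→CHF→NOK→BRL at 1.1627; arbitrage exists.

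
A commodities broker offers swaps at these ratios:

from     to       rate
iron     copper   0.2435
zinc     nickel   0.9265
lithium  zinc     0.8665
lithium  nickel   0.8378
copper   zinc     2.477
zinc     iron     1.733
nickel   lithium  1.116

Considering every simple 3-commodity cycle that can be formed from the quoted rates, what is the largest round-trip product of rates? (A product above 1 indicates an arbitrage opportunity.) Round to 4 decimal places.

1.0453

zinc→iron→copper→zinc: 1.733 × 0.2435 × 2.477 = 1.04526
lithium→zinc→nickel→lithium: 0.8665 × 0.9265 × 1.116 = 0.89594
Maximum is zinc→iron→copper→zinc at 1.0453; arbitrage exists.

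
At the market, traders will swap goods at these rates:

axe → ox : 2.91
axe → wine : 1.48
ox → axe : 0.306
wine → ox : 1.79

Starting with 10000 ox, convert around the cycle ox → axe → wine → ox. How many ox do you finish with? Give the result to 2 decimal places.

10000 ox × 0.306 = 3060 axe
3060 axe × 1.48 = 4528.8 wine
4528.8 wine × 1.79 = 8106.552 ox

8106.55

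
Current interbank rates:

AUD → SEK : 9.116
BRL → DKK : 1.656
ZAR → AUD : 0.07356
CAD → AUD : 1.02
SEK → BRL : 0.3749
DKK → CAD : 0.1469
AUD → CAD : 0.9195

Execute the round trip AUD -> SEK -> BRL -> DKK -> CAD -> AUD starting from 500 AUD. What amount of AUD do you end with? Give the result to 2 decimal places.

424.01

500 AUD × 9.116 = 4558 SEK
4558 SEK × 0.3749 = 1708.7942 BRL
1708.7942 BRL × 1.656 = 2829.7631952 DKK
2829.7631952 DKK × 0.1469 = 415.69221337488 CAD
415.69221337488 CAD × 1.02 = 424.0060576423776 AUD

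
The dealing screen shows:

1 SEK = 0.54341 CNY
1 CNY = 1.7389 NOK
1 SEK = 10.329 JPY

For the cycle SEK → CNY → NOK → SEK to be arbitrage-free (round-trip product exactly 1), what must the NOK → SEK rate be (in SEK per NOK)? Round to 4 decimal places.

Known legs of the cycle: 0.54341 × 1.7389 = 0.944935649
For no arbitrage the full-cycle product must be 1, so the missing rate is 1 / 0.944935649 ≈ 1.058273.

1.0583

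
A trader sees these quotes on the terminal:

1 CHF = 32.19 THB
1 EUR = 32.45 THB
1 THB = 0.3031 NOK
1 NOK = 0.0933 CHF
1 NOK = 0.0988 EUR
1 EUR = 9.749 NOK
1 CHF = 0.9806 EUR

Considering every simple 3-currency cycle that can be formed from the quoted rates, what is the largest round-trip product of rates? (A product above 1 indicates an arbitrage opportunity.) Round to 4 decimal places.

0.9718

THB→NOK→EUR→THB: 0.3031 × 0.0988 × 32.45 = 0.97176
CHF→THB→NOK→CHF: 32.19 × 0.3031 × 0.0933 = 0.91031
CHF→EUR→NOK→CHF: 0.9806 × 9.749 × 0.0933 = 0.89194
Maximum is THB→NOK→EUR→THB at 0.9718; no arbitrage — every cycle loses value.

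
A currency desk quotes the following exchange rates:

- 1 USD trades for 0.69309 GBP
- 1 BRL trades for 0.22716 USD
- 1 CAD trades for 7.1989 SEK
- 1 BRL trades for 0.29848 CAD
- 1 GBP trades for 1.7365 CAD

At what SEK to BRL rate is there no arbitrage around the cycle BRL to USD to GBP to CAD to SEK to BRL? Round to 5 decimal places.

0.50809

Known legs of the cycle: 0.22716 × 0.69309 × 1.7365 × 7.1989 = 1.96816915505236734
For no arbitrage the full-cycle product must be 1, so the missing rate is 1 / 1.96816915505236734 ≈ 0.5080864.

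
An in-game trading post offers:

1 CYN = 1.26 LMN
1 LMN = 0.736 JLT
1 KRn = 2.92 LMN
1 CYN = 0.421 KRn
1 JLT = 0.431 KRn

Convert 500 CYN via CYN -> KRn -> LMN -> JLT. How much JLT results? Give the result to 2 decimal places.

452.39

500 CYN × 0.421 = 210.5 KRn
210.5 KRn × 2.92 = 614.66 LMN
614.66 LMN × 0.736 = 452.38976 JLT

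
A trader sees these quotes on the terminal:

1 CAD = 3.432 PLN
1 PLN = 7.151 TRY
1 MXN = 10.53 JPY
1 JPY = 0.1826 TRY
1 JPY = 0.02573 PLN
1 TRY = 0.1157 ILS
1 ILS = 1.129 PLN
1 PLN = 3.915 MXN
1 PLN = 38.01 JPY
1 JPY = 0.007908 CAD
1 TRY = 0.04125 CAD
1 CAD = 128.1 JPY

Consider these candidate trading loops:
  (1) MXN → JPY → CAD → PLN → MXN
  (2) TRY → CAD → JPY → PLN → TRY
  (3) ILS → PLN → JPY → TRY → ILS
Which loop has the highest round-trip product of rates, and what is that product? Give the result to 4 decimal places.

(1) 10.53 × 0.007908 × 3.432 × 3.915 = 1.11886
(2) 0.04125 × 128.1 × 0.02573 × 7.151 = 0.97225
(3) 1.129 × 38.01 × 0.1826 × 0.1157 = 0.90662
Highest is cycle (1) at 1.1189 (>1, arbitrage).

1.1189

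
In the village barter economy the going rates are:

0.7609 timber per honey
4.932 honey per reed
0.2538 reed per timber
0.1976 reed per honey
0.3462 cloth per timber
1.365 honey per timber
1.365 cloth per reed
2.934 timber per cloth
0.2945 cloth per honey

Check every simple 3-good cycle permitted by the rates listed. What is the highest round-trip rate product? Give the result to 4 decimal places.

1.1794

cloth→timber→honey→cloth: 2.934 × 1.365 × 0.2945 = 1.17945
reed→cloth→timber→reed: 1.365 × 2.934 × 0.2538 = 1.01645
reed→honey→timber→reed: 4.932 × 0.7609 × 0.2538 = 0.95245
Maximum is cloth→timber→honey→cloth at 1.1794; arbitrage exists.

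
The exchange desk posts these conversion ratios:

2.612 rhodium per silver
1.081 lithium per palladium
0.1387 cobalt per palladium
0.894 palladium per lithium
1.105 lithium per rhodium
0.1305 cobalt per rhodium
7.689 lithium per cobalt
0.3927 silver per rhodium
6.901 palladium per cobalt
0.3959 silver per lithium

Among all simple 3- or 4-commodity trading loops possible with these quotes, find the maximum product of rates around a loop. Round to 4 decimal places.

1.1427

lithium→silver→rhodium→lithium: 0.3959 × 2.612 × 1.105 = 1.14267
lithium→silver→rhodium→cobalt→lithium: 0.3959 × 2.612 × 0.1305 × 7.689 = 1.03762
lithium→palladium→cobalt→lithium: 0.894 × 0.1387 × 7.689 = 0.95342
Maximum is lithium→silver→rhodium→lithium at 1.1427; arbitrage exists.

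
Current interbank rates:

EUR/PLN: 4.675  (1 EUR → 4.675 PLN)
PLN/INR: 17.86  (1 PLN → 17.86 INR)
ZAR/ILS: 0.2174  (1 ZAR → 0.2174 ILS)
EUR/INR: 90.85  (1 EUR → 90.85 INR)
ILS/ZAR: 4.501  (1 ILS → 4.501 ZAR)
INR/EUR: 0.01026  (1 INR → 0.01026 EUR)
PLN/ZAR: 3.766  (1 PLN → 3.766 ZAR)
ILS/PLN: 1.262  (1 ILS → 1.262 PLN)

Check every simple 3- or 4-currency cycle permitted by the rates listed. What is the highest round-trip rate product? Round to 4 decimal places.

ZAR→ILS→PLN→ZAR: 0.2174 × 1.262 × 3.766 = 1.03324
PLN→INR→EUR→PLN: 17.86 × 0.01026 × 4.675 = 0.85666
Maximum is ZAR→ILS→PLN→ZAR at 1.0332; arbitrage exists.

1.0332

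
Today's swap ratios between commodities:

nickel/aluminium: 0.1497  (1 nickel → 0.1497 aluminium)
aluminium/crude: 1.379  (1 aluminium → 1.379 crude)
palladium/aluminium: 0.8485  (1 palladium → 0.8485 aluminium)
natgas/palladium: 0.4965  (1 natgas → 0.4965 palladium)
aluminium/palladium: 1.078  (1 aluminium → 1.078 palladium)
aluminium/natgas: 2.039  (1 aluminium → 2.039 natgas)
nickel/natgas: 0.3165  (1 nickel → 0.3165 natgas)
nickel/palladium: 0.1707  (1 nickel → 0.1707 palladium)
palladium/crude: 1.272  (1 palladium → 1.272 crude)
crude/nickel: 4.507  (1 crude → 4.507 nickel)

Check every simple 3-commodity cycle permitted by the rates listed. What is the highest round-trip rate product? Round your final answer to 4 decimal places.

0.9786

palladium→crude→nickel→palladium: 1.272 × 4.507 × 0.1707 = 0.97861
nickel→aluminium→crude→nickel: 0.1497 × 1.379 × 4.507 = 0.93041
palladium→aluminium→natgas→palladium: 0.8485 × 2.039 × 0.4965 = 0.85899
Maximum is palladium→crude→nickel→palladium at 0.9786; no arbitrage — every cycle loses value.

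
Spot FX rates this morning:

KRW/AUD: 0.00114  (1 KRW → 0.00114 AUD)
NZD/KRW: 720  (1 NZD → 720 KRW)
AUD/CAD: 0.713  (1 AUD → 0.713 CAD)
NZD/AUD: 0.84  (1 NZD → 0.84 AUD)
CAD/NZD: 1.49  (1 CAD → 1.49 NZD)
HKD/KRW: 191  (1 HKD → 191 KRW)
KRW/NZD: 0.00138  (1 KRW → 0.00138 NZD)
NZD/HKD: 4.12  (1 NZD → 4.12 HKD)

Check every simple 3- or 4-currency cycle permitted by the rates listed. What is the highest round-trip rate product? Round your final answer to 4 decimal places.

HKD→KRW→NZD→HKD: 191 × 0.00138 × 4.12 = 1.08595
AUD→CAD→NZD→AUD: 0.713 × 1.49 × 0.84 = 0.89239
AUD→CAD→NZD→KRW→AUD: 0.713 × 1.49 × 720 × 0.00114 = 0.87199
Maximum is HKD→KRW→NZD→HKD at 1.0859; arbitrage exists.

1.0859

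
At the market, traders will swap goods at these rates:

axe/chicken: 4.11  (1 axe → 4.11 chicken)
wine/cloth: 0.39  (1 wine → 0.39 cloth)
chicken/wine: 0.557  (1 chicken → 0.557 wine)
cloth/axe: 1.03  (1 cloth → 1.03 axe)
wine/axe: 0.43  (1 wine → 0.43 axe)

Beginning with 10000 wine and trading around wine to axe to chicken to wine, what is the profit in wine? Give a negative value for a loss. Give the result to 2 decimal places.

10000 wine × 0.43 = 4300 axe
4300 axe × 4.11 = 17673 chicken
17673 chicken × 0.557 = 9843.861 wine
Net change: 9843.861 − 10000 = -156.139 wine

-156.14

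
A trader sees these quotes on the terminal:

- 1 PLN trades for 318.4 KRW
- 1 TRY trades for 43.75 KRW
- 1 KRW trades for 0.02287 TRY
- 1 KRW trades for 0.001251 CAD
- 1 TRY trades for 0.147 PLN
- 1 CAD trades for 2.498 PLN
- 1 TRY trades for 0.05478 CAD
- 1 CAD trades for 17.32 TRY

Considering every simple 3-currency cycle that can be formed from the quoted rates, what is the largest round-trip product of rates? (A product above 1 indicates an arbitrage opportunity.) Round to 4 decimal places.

1.0704

PLN→KRW→TRY→PLN: 318.4 × 0.02287 × 0.147 = 1.07043
PLN→KRW→CAD→PLN: 318.4 × 0.001251 × 2.498 = 0.99500
KRW→CAD→TRY→KRW: 0.001251 × 17.32 × 43.75 = 0.94795
Maximum is PLN→KRW→TRY→PLN at 1.0704; arbitrage exists.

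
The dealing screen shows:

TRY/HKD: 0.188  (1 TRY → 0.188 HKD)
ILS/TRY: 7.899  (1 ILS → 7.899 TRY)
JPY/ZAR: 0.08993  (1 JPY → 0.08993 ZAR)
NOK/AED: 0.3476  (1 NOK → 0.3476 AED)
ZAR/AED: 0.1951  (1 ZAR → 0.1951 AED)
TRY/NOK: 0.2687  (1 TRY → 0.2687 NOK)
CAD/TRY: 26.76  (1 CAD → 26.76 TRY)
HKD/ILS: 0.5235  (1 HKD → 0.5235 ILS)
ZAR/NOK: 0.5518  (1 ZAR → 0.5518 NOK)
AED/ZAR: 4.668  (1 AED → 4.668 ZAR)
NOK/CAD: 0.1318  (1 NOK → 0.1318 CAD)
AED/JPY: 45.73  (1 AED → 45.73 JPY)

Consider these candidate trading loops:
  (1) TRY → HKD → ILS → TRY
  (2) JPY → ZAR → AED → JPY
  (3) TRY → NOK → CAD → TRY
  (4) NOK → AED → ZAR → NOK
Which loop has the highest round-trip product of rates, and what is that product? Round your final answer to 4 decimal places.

0.9477

(1) 0.188 × 0.5235 × 7.899 = 0.77740
(2) 0.08993 × 0.1951 × 45.73 = 0.80235
(3) 0.2687 × 0.1318 × 26.76 = 0.94770
(4) 0.3476 × 4.668 × 0.5518 = 0.89535
Highest is cycle (3) at 0.9477 (≤1, no arbitrage).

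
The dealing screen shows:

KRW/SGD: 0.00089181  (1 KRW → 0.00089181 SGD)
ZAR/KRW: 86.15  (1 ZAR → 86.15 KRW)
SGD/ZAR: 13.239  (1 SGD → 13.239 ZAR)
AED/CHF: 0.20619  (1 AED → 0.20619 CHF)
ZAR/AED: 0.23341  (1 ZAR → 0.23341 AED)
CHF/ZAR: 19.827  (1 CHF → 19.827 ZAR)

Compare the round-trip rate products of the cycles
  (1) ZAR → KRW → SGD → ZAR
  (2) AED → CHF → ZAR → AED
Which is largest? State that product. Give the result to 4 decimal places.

1.0171

(1) 86.15 × 0.00089181 × 13.239 = 1.01714
(2) 0.20619 × 19.827 × 0.23341 = 0.95421
Highest is cycle (1) at 1.0171 (>1, arbitrage).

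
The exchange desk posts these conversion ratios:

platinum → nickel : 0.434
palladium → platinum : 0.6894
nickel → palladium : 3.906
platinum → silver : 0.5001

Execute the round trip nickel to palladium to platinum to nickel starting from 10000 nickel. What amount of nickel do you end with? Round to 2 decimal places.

11686.74

10000 nickel × 3.906 = 39060 palladium
39060 palladium × 0.6894 = 26927.964 platinum
26927.964 platinum × 0.434 = 11686.736376 nickel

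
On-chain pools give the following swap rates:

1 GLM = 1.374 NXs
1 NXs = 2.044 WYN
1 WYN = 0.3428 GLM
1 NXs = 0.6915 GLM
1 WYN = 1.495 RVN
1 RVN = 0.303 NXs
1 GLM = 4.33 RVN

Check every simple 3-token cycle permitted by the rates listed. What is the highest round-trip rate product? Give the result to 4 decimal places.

0.9627

GLM→NXs→WYN→GLM: 1.374 × 2.044 × 0.3428 = 0.96274
WYN→RVN→NXs→WYN: 1.495 × 0.303 × 2.044 = 0.92590
GLM→RVN→NXs→GLM: 4.33 × 0.303 × 0.6915 = 0.90724
Maximum is GLM→NXs→WYN→GLM at 0.9627; no arbitrage — every cycle loses value.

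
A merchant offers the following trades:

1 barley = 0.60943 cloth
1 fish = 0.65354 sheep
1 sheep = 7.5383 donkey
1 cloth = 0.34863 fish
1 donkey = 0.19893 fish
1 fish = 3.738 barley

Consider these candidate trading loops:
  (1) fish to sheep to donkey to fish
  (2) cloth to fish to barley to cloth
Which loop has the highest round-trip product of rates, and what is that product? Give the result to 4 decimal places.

0.9800

(1) 0.65354 × 7.5383 × 0.19893 = 0.98004
(2) 0.34863 × 3.738 × 0.60943 = 0.79420
Highest is cycle (1) at 0.9800 (≤1, no arbitrage).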